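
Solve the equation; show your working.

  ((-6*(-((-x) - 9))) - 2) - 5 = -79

Step 1. [((-6*(-((-x) - 9))) - 2) - 5 = -79] the outer -5 inverts by adding 5. So sub: (-6*(-((-x) - 9))) - 2 = -74.
Step 2. [(-6*(-((-x) - 9))) - 2 = -74] the outer -2 inverts by adding 2 ⇒ sub: -6*(-((-x) - 9)) = -72.
Step 3. [-6*(-((-x) - 9)) = -72] -6 out front; divide by -6. So div: -((-x) - 9) = 12.
Step 4. [-((-x) - 9) = 12] LHS negated; negate both sides, so neg: (-x) - 9 = -12.
Step 5. [(-x) - 9 = -12] peel the -9: add 9 from each side. So sub: -x = -3.
Step 6. [-x = -3] leading − — multiply by −1, so neg: x = 3.

Answer: x ∈ {3}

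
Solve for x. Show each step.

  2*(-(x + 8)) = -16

Step 1. [2*(-(x + 8)) = -16] divide by the outer 2 ⇒ div: -(x + 8) = -8.
Step 2. [-(x + 8) = -8] flip signs both sides, so neg: x + 8 = 8.
Step 3. [x + 8 = 8] the outer +8 inverts by subtracting 8 ⇒ sub: x = 0.

Answer: x ∈ {0}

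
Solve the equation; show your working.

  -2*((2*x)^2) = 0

Step 1. [-2*((2*x)^2) = 0] -2 out front; divide by -2 ⇒ div: (2*x)^2 = 0.
Step 2. [(2*x)^2 = 0] 0 ≥ 0, LHS is (·)² — take ±√, so sqrt: 2*x = 0.
Step 3. [2*x = 0] LHS = 2·(…); ÷2 both sides. So div: x = 0.

Answer: x ∈ {0}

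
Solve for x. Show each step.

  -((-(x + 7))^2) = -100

Step 1. [-((-(x + 7))^2) = -100] LHS negated; negate both sides, so neg: (-(x + 7))^2 = 100.
Step 2. [(-(x + 7))^2 = 100] 100 ≥ 0, LHS is (·)² — take ±√. So sqrt: -(x + 7) = 10 or -10.
Step 3. [-(x + 7) = 10 or -10] leading − — multiply by −1, so neg: x + 7 = -10 or 10.
Step 4. [x + 7 = -10 or 10] the outer +7 inverts by subtracting 7. So sub: x = -17 or 3.

Answer: x ∈ {-17, 3}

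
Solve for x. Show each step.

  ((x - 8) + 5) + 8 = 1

Step 1. [((x - 8) + 5) + 8 = 1] +8 is outermost — subtract 8 both sides ⇒ sub: (x - 8) + 5 = -7.
Step 2. [(x - 8) + 5 = -7] peel the +5: subtract 5 from each side. So sub: x - 8 = -12.
Step 3. [x - 8 = -12] -8 is outermost — add 8 both sides, so sub: x = -4.

Answer: x ∈ {-4}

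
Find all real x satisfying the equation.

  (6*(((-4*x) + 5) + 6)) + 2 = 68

Step 1. [(6*(((-4*x) + 5) + 6)) + 2 = 68] 2 comes off first (subtract 2) ⇒ sub: 6*(((-4*x) + 5) + 6) = 66.
Step 2. [6*(((-4*x) + 5) + 6) = 66] leading coefficient 6: divide by 6 ⇒ div: ((-4*x) + 5) + 6 = 11.
Step 3. [((-4*x) + 5) + 6 = 11] peel the +6: subtract 6 from each side ⇒ sub: (-4*x) + 5 = 5.
Step 4. [(-4*x) + 5 = 5] 5 comes off first (subtract 5) ⇒ sub: -4*x = 0.
Step 5. [-4*x = 0] -4 out front; divide by -4. So div: x = 0.

Answer: x ∈ {0}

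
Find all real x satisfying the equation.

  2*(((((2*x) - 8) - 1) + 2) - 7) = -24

Step 1. [2*(((((2*x) - 8) - 1) + 2) - 7) = -24] 2 out front; divide by 2. So div: ((((2*x) - 8) - 1) + 2) - 7 = -12.
Step 2. [((((2*x) - 8) - 1) + 2) - 7 = -12] the outer -7 inverts by adding 7. So sub: (((2*x) - 8) - 1) + 2 = -5.
Step 3. [(((2*x) - 8) - 1) + 2 = -5] subtract 2: x sits inside (… + 2) ⇒ sub: ((2*x) - 8) - 1 = -7.
Step 4. [((2*x) - 8) - 1 = -7] -1 is outermost — add 1 both sides ⇒ sub: (2*x) - 8 = -6.
Step 5. [(2*x) - 8 = -6] 8 comes off first (add 8), so sub: 2*x = 2.
Step 6. [2*x = 2] 2·(inner) — divide through by 2 ⇒ div: x = 1.

Answer: x ∈ {1}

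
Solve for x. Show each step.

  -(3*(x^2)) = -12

Step 1. [-(3*(x^2)) = -12] leading − — multiply by −1, so neg: 3*(x^2) = 12.
Step 2. [3*(x^2) = 12] LHS = 3·(…); ÷3 both sides. So div: x^2 = 4.
Step 3. [x^2 = 4] √ both sides: 4 ≥ 0 gives two branches ⇒ sqrt: x = 2 or -2.

Answer: x ∈ {-2, 2}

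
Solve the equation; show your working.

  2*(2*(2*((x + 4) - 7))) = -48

Step 1. [2*(2*(2*((x + 4) - 7))) = -48] divide by the outer 2 ⇒ div: 2*(2*((x + 4) - 7)) = -24.
Step 2. [2*(2*((x + 4) - 7)) = -24] leading coefficient 2: divide by 2 ⇒ div: 2*((x + 4) - 7) = -12.
Step 3. [2*((x + 4) - 7) = -12] LHS = 2·(…); ÷2 both sides ⇒ div: (x + 4) - 7 = -6.
Step 4. [(x + 4) - 7 = -6] 7 comes off first (add 7) ⇒ sub: x + 4 = 1.
Step 5. [x + 4 = 1] subtract 4: x sits inside (… + 4), so sub: x = -3.

Answer: x ∈ {-3}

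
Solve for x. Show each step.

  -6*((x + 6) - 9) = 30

Step 1. [-6*((x + 6) - 9) = 30] divide by the outer -6. So div: (x + 6) - 9 = -5.
Step 2. [(x + 6) - 9 = -5] the outer -9 inverts by adding 9, so sub: x + 6 = 4.
Step 3. [x + 6 = 4] subtract 6: x sits inside (… + 6) ⇒ sub: x = -2.

Answer: x ∈ {-2}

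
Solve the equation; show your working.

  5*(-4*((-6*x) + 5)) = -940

Step 1. [5*(-4*((-6*x) + 5)) = -940] leading coefficient 5: divide by 5, so div: -4*((-6*x) + 5) = -188.
Step 2. [-4*((-6*x) + 5) = -188] -4·(inner) — divide through by -4. So div: (-6*x) + 5 = 47.
Step 3. [(-6*x) + 5 = 47] 5 comes off first (subtract 5) ⇒ sub: -6*x = 42.
Step 4. [-6*x = 42] -6 out front; divide by -6. So div: x = -7.

Answer: x ∈ {-7}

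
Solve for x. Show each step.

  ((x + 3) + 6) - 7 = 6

Step 1. [((x + 3) + 6) - 7 = 6] -7 is outermost — add 7 both sides, so sub: (x + 3) + 6 = 13.
Step 2. [(x + 3) + 6 = 13] +6 is outermost — subtract 6 both sides. So sub: x + 3 = 7.
Step 3. [x + 3 = 7] +3 is outermost — subtract 3 both sides, so sub: x = 4.

Answer: x ∈ {4}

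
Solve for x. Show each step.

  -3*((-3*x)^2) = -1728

Step 1. [-3*((-3*x)^2) = -1728] -3 out front; divide by -3. So div: (-3*x)^2 = 576.
Step 2. [(-3*x)^2 = 576] LHS squared, RHS 576 ≥ 0: apply √ (±), so sqrt: -3*x = 24 or -24.
Step 3. [-3*x = 24 or -24] leading coefficient -3: divide by -3 ⇒ div: x = -8 or 8.

Answer: x ∈ {-8, 8}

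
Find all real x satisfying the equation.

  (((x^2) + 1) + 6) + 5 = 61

Step 1. [(((x^2) + 1) + 6) + 5 = 61] peel the +5: subtract 5 from each side, so sub: ((x^2) + 1) + 6 = 56.
Step 2. [((x^2) + 1) + 6 = 56] peel the +6: subtract 6 from each side, so sub: (x^2) + 1 = 50.
Step 3. [(x^2) + 1 = 50] peel the +1: subtract 1 from each side ⇒ sub: x^2 = 49.
Step 4. [x^2 = 49] LHS squared, RHS 49 ≥ 0: apply √ (±) ⇒ sqrt: x = 7 or -7.

Answer: x ∈ {-7, 7}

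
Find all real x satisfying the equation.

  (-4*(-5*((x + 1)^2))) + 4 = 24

Step 1. [(-4*(-5*((x + 1)^2))) + 4 = 24] -4 | LHS and -4 | 24: pull -4 out. So factor: (-5*((x + 1)^2)) - 1 = -6.
Step 2. [(-5*((x + 1)^2)) - 1 = -6] the outer -1 inverts by adding 1. So sub: -5*((x + 1)^2) = -5.
Step 3. [-5*((x + 1)^2) = -5] leading coefficient -5: divide by -5, so div: (x + 1)^2 = 1.
Step 4. [(x + 1)^2 = 1] 1 ≥ 0, LHS is (·)² — take ±√, so sqrt: x + 1 = 1 or -1.
Step 5. [x + 1 = 1 or -1] subtract 1: x sits inside (… + 1) ⇒ sub: x = 0 or -2.

Answer: x ∈ {-2, 0}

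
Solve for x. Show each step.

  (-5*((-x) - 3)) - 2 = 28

Step 1. [(-5*((-x) - 3)) - 2 = 28] 2 comes off first (add 2), so sub: -5*((-x) - 3) = 30.
Step 2. [-5*((-x) - 3) = 30] -5 out front; divide by -5 ⇒ div: (-x) - 3 = -6.
Step 3. [(-x) - 3 = -6] add 3: x sits inside (… - 3) ⇒ sub: -x = -3.
Step 4. [-x = -3] leading − — multiply by −1. So neg: x = 3.

Answer: x ∈ {3}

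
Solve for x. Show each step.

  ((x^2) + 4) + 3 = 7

Step 1. [((x^2) + 4) + 3 = 7] the outer +3 inverts by subtracting 3. So sub: (x^2) + 4 = 4.
Step 2. [(x^2) + 4 = 4] peel the +4: subtract 4 from each side. So sub: x^2 = 0.
Step 3. [x^2 = 0] LHS squared, RHS 0 ≥ 0: apply √ (±), so sqrt: x = 0.

Answer: x ∈ {0}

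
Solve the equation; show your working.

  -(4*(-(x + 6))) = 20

Step 1. [-(4*(-(x + 6))) = 20] leading − — multiply by −1. So neg: 4*(-(x + 6)) = -20.
Step 2. [4*(-(x + 6)) = -20] 4 out front; divide by 4, so div: -(x + 6) = -5.
Step 3. [-(x + 6) = -5] leading − — multiply by −1. So neg: x + 6 = 5.
Step 4. [x + 6 = 5] the outer +6 inverts by subtracting 6 ⇒ sub: x = -1.

Answer: x ∈ {-1}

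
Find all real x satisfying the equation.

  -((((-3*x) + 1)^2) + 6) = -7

Step 1. [-((((-3*x) + 1)^2) + 6) = -7] flip signs both sides ⇒ neg: (((-3*x) + 1)^2) + 6 = 7.
Step 2. [(((-3*x) + 1)^2) + 6 = 7] the outer +6 inverts by subtracting 6. So sub: ((-3*x) + 1)^2 = 1.
Step 3. [((-3*x) + 1)^2 = 1] √ both sides: 1 ≥ 0 gives two branches. So sqrt: (-3*x) + 1 = 1 or -1.
Step 4. [(-3*x) + 1 = 1 or -1] the outer +1 inverts by subtracting 1, so sub: -3*x = 0 or -2.
Step 5. [-3*x = 0 or -2] divide by the outer -3, so div: x = 0 or 2/3.

Answer: x ∈ {0, 2/3}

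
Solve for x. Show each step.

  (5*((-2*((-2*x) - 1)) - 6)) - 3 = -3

Step 1. [(5*((-2*((-2*x) - 1)) - 6)) - 3 = -3] 3 comes off first (add 3), so sub: 5*((-2*((-2*x) - 1)) - 6) = 0.
Step 2. [5*((-2*((-2*x) - 1)) - 6) = 0] LHS = 5·(…); ÷5 both sides ⇒ div: (-2*((-2*x) - 1)) - 6 = 0.
Step 3. [(-2*((-2*x) - 1)) - 6 = 0] 6 comes off first (add 6) ⇒ sub: -2*((-2*x) - 1) = 6.
Step 4. [-2*((-2*x) - 1) = 6] -2 out front; divide by -2 ⇒ div: (-2*x) - 1 = -3.
Step 5. [(-2*x) - 1 = -3] peel the -1: add 1 from each side, so sub: -2*x = -2.
Step 6. [-2*x = -2] divide by the outer -2, so div: x = 1.

Answer: x ∈ {1}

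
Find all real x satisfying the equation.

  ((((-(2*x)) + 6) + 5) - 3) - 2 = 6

Step 1. [((((-(2*x)) + 6) + 5) - 3) - 2 = 6] the outer -2 inverts by adding 2 ⇒ sub: (((-(2*x)) + 6) + 5) - 3 = 8.
Step 2. [(((-(2*x)) + 6) + 5) - 3 = 8] the outer -3 inverts by adding 3. So sub: ((-(2*x)) + 6) + 5 = 11.
Step 3. [((-(2*x)) + 6) + 5 = 11] 5 comes off first (subtract 5) ⇒ sub: (-(2*x)) + 6 = 6.
Step 4. [(-(2*x)) + 6 = 6] subtract 6: x sits inside (… + 6), so sub: -(2*x) = 0.
Step 5. [-(2*x) = 0] LHS negated; negate both sides, so neg: 2*x = 0.
Step 6. [2*x = 0] LHS = 2·(…); ÷2 both sides. So div: x = 0.

Answer: x ∈ {0}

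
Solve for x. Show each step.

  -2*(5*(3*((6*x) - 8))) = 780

Step 1. [-2*(5*(3*((6*x) - 8))) = 780] -2 out front; divide by -2, so div: 5*(3*((6*x) - 8)) = -390.
Step 2. [5*(3*((6*x) - 8)) = -390] divide by the outer 5, so div: 3*((6*x) - 8) = -78.
Step 3. [3*((6*x) - 8) = -78] 3 out front; divide by 3 ⇒ div: (6*x) - 8 = -26.
Step 4. [(6*x) - 8 = -26] -8 is outermost — add 8 both sides ⇒ sub: 6*x = -18.
Step 5. [6*x = -18] LHS = 6·(…); ÷6 both sides, so div: x = -3.

Answer: x ∈ {-3}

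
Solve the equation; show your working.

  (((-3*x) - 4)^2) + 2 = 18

Step 1. [(((-3*x) - 4)^2) + 2 = 18] subtract 2: x sits inside (… + 2), so sub: ((-3*x) - 4)^2 = 16.
Step 2. [((-3*x) - 4)^2 = 16] LHS squared, RHS 16 ≥ 0: apply √ (±) ⇒ sqrt: (-3*x) - 4 = 4 or -4.
Step 3. [(-3*x) - 4 = 4 or -4] add 4: x sits inside (… - 4), so sub: -3*x = 8 or 0.
Step 4. [-3*x = 8 or 0] -3 out front; divide by -3, so div: x = -8/3 or 0.

Answer: x ∈ {-8/3, 0}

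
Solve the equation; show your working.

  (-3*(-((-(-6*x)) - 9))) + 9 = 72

Step 1. [(-3*(-((-(-6*x)) - 9))) + 9 = 72] peel the +9: subtract 9 from each side ⇒ sub: -3*(-((-(-6*x)) - 9)) = 63.
Step 2. [-3*(-((-(-6*x)) - 9)) = 63] -3·(inner) — divide through by -3, so div: -((-(-6*x)) - 9) = -21.
Step 3. [-((-(-6*x)) - 9) = -21] leading − — multiply by −1, so neg: (-(-6*x)) - 9 = 21.
Step 4. [(-(-6*x)) - 9 = 21] the outer -9 inverts by adding 9. So sub: -(-6*x) = 30.
Step 5. [-(-6*x) = 30] LHS negated; negate both sides. So neg: -6*x = -30.
Step 6. [-6*x = -30] leading coefficient -6: divide by -6, so div: x = 5.

Answer: x ∈ {5}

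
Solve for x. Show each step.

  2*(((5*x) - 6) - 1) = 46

Step 1. [2*(((5*x) - 6) - 1) = 46] 2·(inner) — divide through by 2, so div: ((5*x) - 6) - 1 = 23.
Step 2. [((5*x) - 6) - 1 = 23] peel the -1: add 1 from each side ⇒ sub: (5*x) - 6 = 24.
Step 3. [(5*x) - 6 = 24] the outer -6 inverts by adding 6, so sub: 5*x = 30.
Step 4. [5*x = 30] 5 out front; divide by 5 ⇒ div: x = 6.

Answer: x ∈ {6}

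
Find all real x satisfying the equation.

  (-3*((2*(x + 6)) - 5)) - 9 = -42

Step 1. [(-3*((2*(x + 6)) - 5)) - 9 = -42] peel the -9: add 9 from each side ⇒ sub: -3*((2*(x + 6)) - 5) = -33.
Step 2. [-3*((2*(x + 6)) - 5) = -33] -3 out front; divide by -3. So div: (2*(x + 6)) - 5 = 11.
Step 3. [(2*(x + 6)) - 5 = 11] -5 is outermost — add 5 both sides, so sub: 2*(x + 6) = 16.
Step 4. [2*(x + 6) = 16] leading coefficient 2: divide by 2. So div: x + 6 = 8.
Step 5. [x + 6 = 8] subtract 6: x sits inside (… + 6) ⇒ sub: x = 2.

Answer: x ∈ {2}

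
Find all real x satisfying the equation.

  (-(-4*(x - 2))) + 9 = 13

Step 1. [(-(-4*(x - 2))) + 9 = 13] the outer +9 inverts by subtracting 9 ⇒ sub: -(-4*(x - 2)) = 4.
Step 2. [-(-4*(x - 2)) = 4] leading − — multiply by −1. So neg: -4*(x - 2) = -4.
Step 3. [-4*(x - 2) = -4] divide by the outer -4 ⇒ div: x - 2 = 1.
Step 4. [x - 2 = 1] the outer -2 inverts by adding 2, so sub: x = 3.

Answer: x ∈ {3}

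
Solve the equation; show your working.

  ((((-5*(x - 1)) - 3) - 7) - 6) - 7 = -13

Step 1. [((((-5*(x - 1)) - 3) - 7) - 6) - 7 = -13] 7 comes off first (add 7) ⇒ sub: (((-5*(x - 1)) - 3) - 7) - 6 = -6.
Step 2. [(((-5*(x - 1)) - 3) - 7) - 6 = -6] add 6: x sits inside (… - 6) ⇒ sub: ((-5*(x - 1)) - 3) - 7 = 0.
Step 3. [((-5*(x - 1)) - 3) - 7 = 0] the outer -7 inverts by adding 7. So sub: (-5*(x - 1)) - 3 = 7.
Step 4. [(-5*(x - 1)) - 3 = 7] peel the -3: add 3 from each side. So sub: -5*(x - 1) = 10.
Step 5. [-5*(x - 1) = 10] -5·(inner) — divide through by -5. So div: x - 1 = -2.
Step 6. [x - 1 = -2] peel the -1: add 1 from each side. So sub: x = -1.

Answer: x ∈ {-1}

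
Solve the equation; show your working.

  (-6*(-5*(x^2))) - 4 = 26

Step 1. [(-6*(-5*(x^2))) - 4 = 26] peel the -4: add 4 from each side. So sub: -6*(-5*(x^2)) = 30.
Step 2. [-6*(-5*(x^2)) = 30] leading coefficient -6: divide by -6, so div: -5*(x^2) = -5.
Step 3. [-5*(x^2) = -5] divide by the outer -5, so div: x^2 = 1.
Step 4. [x^2 = 1] √ both sides: 1 ≥ 0 gives two branches, so sqrt: x = 1 or -1.

Answer: x ∈ {-1, 1}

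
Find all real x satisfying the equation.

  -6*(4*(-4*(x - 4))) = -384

Step 1. [-6*(4*(-4*(x - 4))) = -384] -6·(inner) — divide through by -6, so div: 4*(-4*(x - 4)) = 64.
Step 2. [4*(-4*(x - 4)) = 64] LHS = 4·(…); ÷4 both sides, so div: -4*(x - 4) = 16.
Step 3. [-4*(x - 4) = 16] LHS = -4·(…); ÷-4 both sides ⇒ div: x - 4 = -4.
Step 4. [x - 4 = -4] -4 is outermost — add 4 both sides, so sub: x = 0.

Answer: x ∈ {0}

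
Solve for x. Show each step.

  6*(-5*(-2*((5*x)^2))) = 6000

Step 1. [6*(-5*(-2*((5*x)^2))) = 6000] 6·(inner) — divide through by 6 ⇒ div: -5*(-2*((5*x)^2)) = 1000.
Step 2. [-5*(-2*((5*x)^2)) = 1000] LHS = -5·(…); ÷-5 both sides, so div: -2*((5*x)^2) = -200.
Step 3. [-2*((5*x)^2) = -200] LHS = -2·(…); ÷-2 both sides, so div: (5*x)^2 = 100.
Step 4. [(5*x)^2 = 100] 100 ≥ 0, LHS is (·)² — take ±√ ⇒ sqrt: 5*x = 10 or -10.
Step 5. [5*x = 10 or -10] LHS = 5·(…); ÷5 both sides, so div: x = 2 or -2.

Answer: x ∈ {-2, 2}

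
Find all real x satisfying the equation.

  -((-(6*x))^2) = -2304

Step 1. [-((-(6*x))^2) = -2304] leading − — multiply by −1. So neg: (-(6*x))^2 = 2304.
Step 2. [(-(6*x))^2 = 2304] √ both sides: 2304 ≥ 0 gives two branches, so sqrt: -(6*x) = 48 or -48.
Step 3. [-(6*x) = 48 or -48] flip signs both sides ⇒ neg: 6*x = -48 or 48.
Step 4. [6*x = -48 or 48] 6 out front; divide by 6, so div: x = -8 or 8.

Answer: x ∈ {-8, 8}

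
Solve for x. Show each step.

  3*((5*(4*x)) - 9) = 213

Step 1. [3*((5*(4*x)) - 9) = 213] 3 out front; divide by 3. So div: (5*(4*x)) - 9 = 71.
Step 2. [(5*(4*x)) - 9 = 71] add 9: x sits inside (… - 9) ⇒ sub: 5*(4*x) = 80.
Step 3. [5*(4*x) = 80] leading coefficient 5: divide by 5. So div: 4*x = 16.
Step 4. [4*x = 16] LHS = 4·(…); ÷4 both sides, so div: x = 4.

Answer: x ∈ {4}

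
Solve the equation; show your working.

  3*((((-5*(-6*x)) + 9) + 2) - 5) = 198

Step 1. [3*((((-5*(-6*x)) + 9) + 2) - 5) = 198] leading coefficient 3: divide by 3. So div: (((-5*(-6*x)) + 9) + 2) - 5 = 66.
Step 2. [(((-5*(-6*x)) + 9) + 2) - 5 = 66] 5 comes off first (add 5). So sub: ((-5*(-6*x)) + 9) + 2 = 71.
Step 3. [((-5*(-6*x)) + 9) + 2 = 71] +2 is outermost — subtract 2 both sides ⇒ sub: (-5*(-6*x)) + 9 = 69.
Step 4. [(-5*(-6*x)) + 9 = 69] peel the +9: subtract 9 from each side, so sub: -5*(-6*x) = 60.
Step 5. [-5*(-6*x) = 60] -5 out front; divide by -5, so div: -6*x = -12.
Step 6. [-6*x = -12] leading coefficient -6: divide by -6, so div: x = 2.

Answer: x ∈ {2}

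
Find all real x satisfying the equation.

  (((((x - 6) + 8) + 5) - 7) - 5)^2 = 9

Step 1. [(((((x - 6) + 8) + 5) - 7) - 5)^2 = 9] 9 ≥ 0, LHS is (·)² — take ±√, so sqrt: ((((x - 6) + 8) + 5) - 7) - 5 = 3 or -3.
Step 2. [((((x - 6) + 8) + 5) - 7) - 5 = 3 or -3] add 5: x sits inside (… - 5), so sub: (((x - 6) + 8) + 5) - 7 = 8 or 2.
Step 3. [(((x - 6) + 8) + 5) - 7 = 8 or 2] peel the -7: add 7 from each side, so sub: ((x - 6) + 8) + 5 = 15 or 9.
Step 4. [((x - 6) + 8) + 5 = 15 or 9] subtract 5: x sits inside (… + 5), so sub: (x - 6) + 8 = 10 or 4.
Step 5. [(x - 6) + 8 = 10 or 4] peel the +8: subtract 8 from each side ⇒ sub: x - 6 = 2 or -4.
Step 6. [x - 6 = 2 or -4] -6 is outermost — add 6 both sides. So sub: x = 8 or 2.

Answer: x ∈ {2, 8}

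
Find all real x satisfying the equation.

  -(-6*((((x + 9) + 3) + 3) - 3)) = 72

Step 1. [-(-6*((((x + 9) + 3) + 3) - 3)) = 72] leading − — multiply by −1, so neg: -6*((((x + 9) + 3) + 3) - 3) = -72.
Step 2. [-6*((((x + 9) + 3) + 3) - 3) = -72] divide by the outer -6. So div: (((x + 9) + 3) + 3) - 3 = 12.
Step 3. [(((x + 9) + 3) + 3) - 3 = 12] -3 is outermost — add 3 both sides. So sub: ((x + 9) + 3) + 3 = 15.
Step 4. [((x + 9) + 3) + 3 = 15] 3 comes off first (subtract 3) ⇒ sub: (x + 9) + 3 = 12.
Step 5. [(x + 9) + 3 = 12] 3 comes off first (subtract 3), so sub: x + 9 = 9.
Step 6. [x + 9 = 9] 9 comes off first (subtract 9) ⇒ sub: x = 0.

Answer: x ∈ {0}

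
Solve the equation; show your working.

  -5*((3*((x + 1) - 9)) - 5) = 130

Step 1. [-5*((3*((x + 1) - 9)) - 5) = 130] divide by the outer -5, so div: (3*((x + 1) - 9)) - 5 = -26.
Step 2. [(3*((x + 1) - 9)) - 5 = -26] 5 comes off first (add 5) ⇒ sub: 3*((x + 1) - 9) = -21.
Step 3. [3*((x + 1) - 9) = -21] LHS = 3·(…); ÷3 both sides ⇒ div: (x + 1) - 9 = -7.
Step 4. [(x + 1) - 9 = -7] peel the -9: add 9 from each side. So sub: x + 1 = 2.
Step 5. [x + 1 = 2] subtract 1: x sits inside (… + 1) ⇒ sub: x = 1.

Answer: x ∈ {1}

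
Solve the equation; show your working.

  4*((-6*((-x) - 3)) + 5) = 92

Step 1. [4*((-6*((-x) - 3)) + 5) = 92] divide by the outer 4, so div: (-6*((-x) - 3)) + 5 = 23.
Step 2. [(-6*((-x) - 3)) + 5 = 23] the outer +5 inverts by subtracting 5 ⇒ sub: -6*((-x) - 3) = 18.
Step 3. [-6*((-x) - 3) = 18] leading coefficient -6: divide by -6. So div: (-x) - 3 = -3.
Step 4. [(-x) - 3 = -3] 3 comes off first (add 3), so sub: -x = 0.
Step 5. [-x = 0] leading − — multiply by −1 ⇒ neg: x = 0.

Answer: x ∈ {0}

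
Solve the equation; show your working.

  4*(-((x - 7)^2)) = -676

Step 1. [4*(-((x - 7)^2)) = -676] leading coefficient 4: divide by 4. So div: -((x - 7)^2) = -169.
Step 2. [-((x - 7)^2) = -169] LHS negated; negate both sides ⇒ neg: (x - 7)^2 = 169.
Step 3. [(x - 7)^2 = 169] LHS squared, RHS 169 ≥ 0: apply √ (±). So sqrt: x - 7 = 13 or -13.
Step 4. [x - 7 = 13 or -13] -7 is outermost — add 7 both sides, so sub: x = 20 or -6.

Answer: x ∈ {-6, 20}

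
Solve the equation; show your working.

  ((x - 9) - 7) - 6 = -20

Step 1. [((x - 9) - 7) - 6 = -20] peel the -6: add 6 from each side. So sub: (x - 9) - 7 = -14.
Step 2. [(x - 9) - 7 = -14] 7 comes off first (add 7), so sub: x - 9 = -7.
Step 3. [x - 9 = -7] the outer -9 inverts by adding 9, so sub: x = 2.

Answer: x ∈ {2}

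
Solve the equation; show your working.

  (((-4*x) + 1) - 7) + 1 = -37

Step 1. [(((-4*x) + 1) - 7) + 1 = -37] peel the +1: subtract 1 from each side. So sub: ((-4*x) + 1) - 7 = -38.
Step 2. [((-4*x) + 1) - 7 = -38] 7 comes off first (add 7) ⇒ sub: (-4*x) + 1 = -31.
Step 3. [(-4*x) + 1 = -31] peel the +1: subtract 1 from each side, so sub: -4*x = -32.
Step 4. [-4*x = -32] -4 out front; divide by -4 ⇒ div: x = 8.

Answer: x ∈ {8}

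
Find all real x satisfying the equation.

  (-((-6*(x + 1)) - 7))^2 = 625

Step 1. [(-((-6*(x + 1)) - 7))^2 = 625] 625 ≥ 0, LHS is (·)² — take ±√ ⇒ sqrt: -((-6*(x + 1)) - 7) = 25 or -25.
Step 2. [-((-6*(x + 1)) - 7) = 25 or -25] flip signs both sides. So neg: (-6*(x + 1)) - 7 = -25 or 25.
Step 3. [(-6*(x + 1)) - 7 = -25 or 25] add 7: x sits inside (… - 7), so sub: -6*(x + 1) = -18 or 32.
Step 4. [-6*(x + 1) = -18 or 32] divide by the outer -6. So div: x + 1 = 3 or -16/3.
Step 5. [x + 1 = 3 or -16/3] peel the +1: subtract 1 from each side ⇒ sub: x = 2 or -19/3.

Answer: x ∈ {-19/3, 2}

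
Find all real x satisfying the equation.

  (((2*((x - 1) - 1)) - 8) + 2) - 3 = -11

Step 1. [(((2*((x - 1) - 1)) - 8) + 2) - 3 = -11] -3 is outermost — add 3 both sides, so sub: ((2*((x - 1) - 1)) - 8) + 2 = -8.
Step 2. [((2*((x - 1) - 1)) - 8) + 2 = -8] subtract 2: x sits inside (… + 2) ⇒ sub: (2*((x - 1) - 1)) - 8 = -10.
Step 3. [(2*((x - 1) - 1)) - 8 = -10] 2 divides every term; factor it out, so factor: ((x - 1) - 1) - 4 = -5.
Step 4. [((x - 1) - 1) - 4 = -5] add 4: x sits inside (… - 4), so sub: (x - 1) - 1 = -1.
Step 5. [(x - 1) - 1 = -1] 1 comes off first (add 1), so sub: x - 1 = 0.
Step 6. [x - 1 = 0] the outer -1 inverts by adding 1 ⇒ sub: x = 1.

Answer: x ∈ {1}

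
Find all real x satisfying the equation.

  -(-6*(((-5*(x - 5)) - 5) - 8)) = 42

Step 1. [-(-6*(((-5*(x - 5)) - 5) - 8)) = 42] flip signs both sides ⇒ neg: -6*(((-5*(x - 5)) - 5) - 8) = -42.
Step 2. [-6*(((-5*(x - 5)) - 5) - 8) = -42] divide by the outer -6, so div: ((-5*(x - 5)) - 5) - 8 = 7.
Step 3. [((-5*(x - 5)) - 5) - 8 = 7] peel the -8: add 8 from each side ⇒ sub: (-5*(x - 5)) - 5 = 15.
Step 4. [(-5*(x - 5)) - 5 = 15] 5 comes off first (add 5) ⇒ sub: -5*(x - 5) = 20.
Step 5. [-5*(x - 5) = 20] LHS = -5·(…); ÷-5 both sides, so div: x - 5 = -4.
Step 6. [x - 5 = -4] peel the -5: add 5 from each side ⇒ sub: x = 1.

Answer: x ∈ {1}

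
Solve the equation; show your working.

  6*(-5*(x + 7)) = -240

Step 1. [6*(-5*(x + 7)) = -240] LHS = 6·(…); ÷6 both sides. So div: -5*(x + 7) = -40.
Step 2. [-5*(x + 7) = -40] -5·(inner) — divide through by -5, so div: x + 7 = 8.
Step 3. [x + 7 = 8] +7 is outermost — subtract 7 both sides, so sub: x = 1.

Answer: x ∈ {1}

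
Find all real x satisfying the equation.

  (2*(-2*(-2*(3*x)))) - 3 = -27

Step 1. [(2*(-2*(-2*(3*x)))) - 3 = -27] -3 is outermost — add 3 both sides. So sub: 2*(-2*(-2*(3*x))) = -24.
Step 2. [2*(-2*(-2*(3*x))) = -24] 2 out front; divide by 2. So div: -2*(-2*(3*x)) = -12.
Step 3. [-2*(-2*(3*x)) = -12] leading coefficient -2: divide by -2 ⇒ div: -2*(3*x) = 6.
Step 4. [-2*(3*x) = 6] -2·(inner) — divide through by -2, so div: 3*x = -3.
Step 5. [3*x = -3] 3·(inner) — divide through by 3 ⇒ div: x = -1.

Answer: x ∈ {-1}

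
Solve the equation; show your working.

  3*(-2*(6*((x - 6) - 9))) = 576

Step 1. [3*(-2*(6*((x - 6) - 9))) = 576] LHS = 3·(…); ÷3 both sides. So div: -2*(6*((x - 6) - 9)) = 192.
Step 2. [-2*(6*((x - 6) - 9)) = 192] leading coefficient -2: divide by -2, so div: 6*((x - 6) - 9) = -96.
Step 3. [6*((x - 6) - 9) = -96] 6 out front; divide by 6. So div: (x - 6) - 9 = -16.
Step 4. [(x - 6) - 9 = -16] the outer -9 inverts by adding 9, so sub: x - 6 = -7.
Step 5. [x - 6 = -7] peel the -6: add 6 from each side ⇒ sub: x = -1.

Answer: x ∈ {-1}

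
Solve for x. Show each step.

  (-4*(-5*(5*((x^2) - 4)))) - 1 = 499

Step 1. [(-4*(-5*(5*((x^2) - 4)))) - 1 = 499] the outer -1 inverts by adding 1, so sub: -4*(-5*(5*((x^2) - 4))) = 500.
Step 2. [-4*(-5*(5*((x^2) - 4))) = 500] -4·(inner) — divide through by -4, so div: -5*(5*((x^2) - 4)) = -125.
Step 3. [-5*(5*((x^2) - 4)) = -125] leading coefficient -5: divide by -5 ⇒ div: 5*((x^2) - 4) = 25.
Step 4. [5*((x^2) - 4) = 25] 5·(inner) — divide through by 5 ⇒ div: (x^2) - 4 = 5.
Step 5. [(x^2) - 4 = 5] peel the -4: add 4 from each side ⇒ sub: x^2 = 9.
Step 6. [x^2 = 9] LHS squared, RHS 9 ≥ 0: apply √ (±), so sqrt: x = 3 or -3.

Answer: x ∈ {-3, 3}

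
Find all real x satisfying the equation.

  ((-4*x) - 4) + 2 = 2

Step 1. [((-4*x) - 4) + 2 = 2] the outer +2 inverts by subtracting 2 ⇒ sub: (-4*x) - 4 = 0.
Step 2. [(-4*x) - 4 = 0] common factor -4 (LHS and 0) — divide through ⇒ factor: x + 1 = 0.
Step 3. [x + 1 = 0] peel the +1: subtract 1 from each side, so sub: x = -1.

Answer: x ∈ {-1}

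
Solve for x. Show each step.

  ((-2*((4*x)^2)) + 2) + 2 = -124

Step 1. [((-2*((4*x)^2)) + 2) + 2 = -124] subtract 2: x sits inside (… + 2), so sub: (-2*((4*x)^2)) + 2 = -126.
Step 2. [(-2*((4*x)^2)) + 2 = -126] common factor -2 (LHS and -126) — divide through ⇒ factor: ((4*x)^2) - 1 = 63.
Step 3. [((4*x)^2) - 1 = 63] add 1: x sits inside (… - 1). So sub: (4*x)^2 = 64.
Step 4. [(4*x)^2 = 64] 64 ≥ 0, LHS is (·)² — take ±√, so sqrt: 4*x = 8 or -8.
Step 5. [4*x = 8 or -8] LHS = 4·(…); ÷4 both sides, so div: x = 2 or -2.

Answer: x ∈ {-2, 2}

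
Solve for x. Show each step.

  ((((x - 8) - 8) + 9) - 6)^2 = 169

Step 1. [((((x - 8) - 8) + 9) - 6)^2 = 169] LHS squared, RHS 169 ≥ 0: apply √ (±), so sqrt: (((x - 8) - 8) + 9) - 6 = 13 or -13.
Step 2. [(((x - 8) - 8) + 9) - 6 = 13 or -13] peel the -6: add 6 from each side. So sub: ((x - 8) - 8) + 9 = 19 or -7.
Step 3. [((x - 8) - 8) + 9 = 19 or -7] +9 is outermost — subtract 9 both sides ⇒ sub: (x - 8) - 8 = 10 or -16.
Step 4. [(x - 8) - 8 = 10 or -16] add 8: x sits inside (… - 8). So sub: x - 8 = 18 or -8.
Step 5. [x - 8 = 18 or -8] add 8: x sits inside (… - 8) ⇒ sub: x = 26 or 0.

Answer: x ∈ {0, 26}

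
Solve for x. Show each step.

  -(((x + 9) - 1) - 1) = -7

Step 1. [-(((x + 9) - 1) - 1) = -7] flip signs both sides ⇒ neg: ((x + 9) - 1) - 1 = 7.
Step 2. [((x + 9) - 1) - 1 = 7] the outer -1 inverts by adding 1, so sub: (x + 9) - 1 = 8.
Step 3. [(x + 9) - 1 = 8] -1 is outermost — add 1 both sides, so sub: x + 9 = 9.
Step 4. [x + 9 = 9] 9 comes off first (subtract 9), so sub: x = 0.

Answer: x ∈ {0}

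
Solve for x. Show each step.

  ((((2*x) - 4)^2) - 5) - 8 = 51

Step 1. [((((2*x) - 4)^2) - 5) - 8 = 51] add 8: x sits inside (… - 8), so sub: (((2*x) - 4)^2) - 5 = 59.
Step 2. [(((2*x) - 4)^2) - 5 = 59] 5 comes off first (add 5). So sub: ((2*x) - 4)^2 = 64.
Step 3. [((2*x) - 4)^2 = 64] √ both sides: 64 ≥ 0 gives two branches, so sqrt: (2*x) - 4 = 8 or -8.
Step 4. [(2*x) - 4 = 8 or -8] common factor 2 (LHS and 8 or -8) — divide through ⇒ factor: x - 2 = 4 or -4.
Step 5. [x - 2 = 4 or -4] add 2: x sits inside (… - 2) ⇒ sub: x = 6 or -2.

Answer: x ∈ {-2, 6}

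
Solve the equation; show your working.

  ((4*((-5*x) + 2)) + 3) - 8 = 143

Step 1. [((4*((-5*x) + 2)) + 3) - 8 = 143] -8 is outermost — add 8 both sides ⇒ sub: (4*((-5*x) + 2)) + 3 = 151.
Step 2. [(4*((-5*x) + 2)) + 3 = 151] subtract 3: x sits inside (… + 3). So sub: 4*((-5*x) + 2) = 148.
Step 3. [4*((-5*x) + 2) = 148] divide by the outer 4 ⇒ div: (-5*x) + 2 = 37.
Step 4. [(-5*x) + 2 = 37] the outer +2 inverts by subtracting 2. So sub: -5*x = 35.
Step 5. [-5*x = 35] -5 out front; divide by -5 ⇒ div: x = -7.

Answer: x ∈ {-7}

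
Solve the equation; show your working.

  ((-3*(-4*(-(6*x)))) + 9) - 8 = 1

Step 1. [((-3*(-4*(-(6*x)))) + 9) - 8 = 1] the outer -8 inverts by adding 8, so sub: (-3*(-4*(-(6*x)))) + 9 = 9.
Step 2. [(-3*(-4*(-(6*x)))) + 9 = 9] subtract 9: x sits inside (… + 9), so sub: -3*(-4*(-(6*x))) = 0.
Step 3. [-3*(-4*(-(6*x))) = 0] divide by the outer -3 ⇒ div: -4*(-(6*x)) = 0.
Step 4. [-4*(-(6*x)) = 0] leading coefficient -4: divide by -4. So div: -(6*x) = 0.
Step 5. [-(6*x) = 0] flip signs both sides, so neg: 6*x = 0.
Step 6. [6*x = 0] divide by the outer 6 ⇒ div: x = 0.

Answer: x ∈ {0}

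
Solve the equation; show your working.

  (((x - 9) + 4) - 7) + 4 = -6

Step 1. [(((x - 9) + 4) - 7) + 4 = -6] 4 comes off first (subtract 4), so sub: ((x - 9) + 4) - 7 = -10.
Step 2. [((x - 9) + 4) - 7 = -10] -7 is outermost — add 7 both sides. So sub: (x - 9) + 4 = -3.
Step 3. [(x - 9) + 4 = -3] subtract 4: x sits inside (… + 4). So sub: x - 9 = -7.
Step 4. [x - 9 = -7] the outer -9 inverts by adding 9, so sub: x = 2.

Answer: x ∈ {2}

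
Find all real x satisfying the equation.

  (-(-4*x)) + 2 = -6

Step 1. [(-(-4*x)) + 2 = -6] the outer +2 inverts by subtracting 2 ⇒ sub: -(-4*x) = -8.
Step 2. [-(-4*x) = -8] leading − — multiply by −1. So neg: -4*x = 8.
Step 3. [-4*x = 8] -4 out front; divide by -4 ⇒ div: x = -2.

Answer: x ∈ {-2}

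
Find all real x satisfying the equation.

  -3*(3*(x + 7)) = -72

Step 1. [-3*(3*(x + 7)) = -72] leading coefficient -3: divide by -3. So div: 3*(x + 7) = 24.
Step 2. [3*(x + 7) = 24] LHS = 3·(…); ÷3 both sides, so div: x + 7 = 8.
Step 3. [x + 7 = 8] +7 is outermost — subtract 7 both sides. So sub: x = 1.

Answer: x ∈ {1}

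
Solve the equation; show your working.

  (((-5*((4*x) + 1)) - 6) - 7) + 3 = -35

Step 1. [(((-5*((4*x) + 1)) - 6) - 7) + 3 = -35] +3 is outermost — subtract 3 both sides ⇒ sub: ((-5*((4*x) + 1)) - 6) - 7 = -38.
Step 2. [((-5*((4*x) + 1)) - 6) - 7 = -38] add 7: x sits inside (… - 7) ⇒ sub: (-5*((4*x) + 1)) - 6 = -31.
Step 3. [(-5*((4*x) + 1)) - 6 = -31] 6 comes off first (add 6). So sub: -5*((4*x) + 1) = -25.
Step 4. [-5*((4*x) + 1) = -25] -5 out front; divide by -5, so div: (4*x) + 1 = 5.
Step 5. [(4*x) + 1 = 5] peel the +1: subtract 1 from each side ⇒ sub: 4*x = 4.
Step 6. [4*x = 4] divide by the outer 4. So div: x = 1.

Answer: x ∈ {1}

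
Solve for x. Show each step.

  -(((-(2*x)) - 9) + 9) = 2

Step 1. [-(((-(2*x)) - 9) + 9) = 2] leading − — multiply by −1. So neg: ((-(2*x)) - 9) + 9 = -2.
Step 2. [((-(2*x)) - 9) + 9 = -2] the outer +9 inverts by subtracting 9, so sub: (-(2*x)) - 9 = -11.
Step 3. [(-(2*x)) - 9 = -11] add 9: x sits inside (… - 9). So sub: -(2*x) = -2.
Step 4. [-(2*x) = -2] leading − — multiply by −1 ⇒ neg: 2*x = 2.
Step 5. [2*x = 2] 2·(inner) — divide through by 2, so div: x = 1.

Answer: x ∈ {1}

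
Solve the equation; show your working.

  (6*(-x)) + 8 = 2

Step 1. [(6*(-x)) + 8 = 2] peel the +8: subtract 8 from each side. So sub: 6*(-x) = -6.
Step 2. [6*(-x) = -6] divide by the outer 6. So div: -x = -1.
Step 3. [-x = -1] flip signs both sides ⇒ neg: x = 1.

Answer: x ∈ {1}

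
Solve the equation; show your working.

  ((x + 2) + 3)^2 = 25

Step 1. [((x + 2) + 3)^2 = 25] LHS squared, RHS 25 ≥ 0: apply √ (±). So sqrt: (x + 2) + 3 = 5 or -5.
Step 2. [(x + 2) + 3 = 5 or -5] the outer +3 inverts by subtracting 3 ⇒ sub: x + 2 = 2 or -8.
Step 3. [x + 2 = 2 or -8] peel the +2: subtract 2 from each side, so sub: x = 0 or -10.

Answer: x ∈ {-10, 0}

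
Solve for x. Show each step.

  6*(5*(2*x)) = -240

Step 1. [6*(5*(2*x)) = -240] 6 out front; divide by 6. So div: 5*(2*x) = -40.
Step 2. [5*(2*x) = -40] LHS = 5·(…); ÷5 both sides, so div: 2*x = -8.
Step 3. [2*x = -8] LHS = 2·(…); ÷2 both sides, so div: x = -4.

Answer: x ∈ {-4}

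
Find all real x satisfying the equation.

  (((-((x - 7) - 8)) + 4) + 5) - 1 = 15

Step 1. [(((-((x - 7) - 8)) + 4) + 5) - 1 = 15] peel the -1: add 1 from each side, so sub: ((-((x - 7) - 8)) + 4) + 5 = 16.
Step 2. [((-((x - 7) - 8)) + 4) + 5 = 16] 5 comes off first (subtract 5), so sub: (-((x - 7) - 8)) + 4 = 11.
Step 3. [(-((x - 7) - 8)) + 4 = 11] peel the +4: subtract 4 from each side ⇒ sub: -((x - 7) - 8) = 7.
Step 4. [-((x - 7) - 8) = 7] LHS negated; negate both sides ⇒ neg: (x - 7) - 8 = -7.
Step 5. [(x - 7) - 8 = -7] -8 is outermost — add 8 both sides, so sub: x - 7 = 1.
Step 6. [x - 7 = 1] the outer -7 inverts by adding 7, so sub: x = 8.

Answer: x ∈ {8}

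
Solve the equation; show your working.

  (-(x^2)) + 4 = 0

Step 1. [(-(x^2)) + 4 = 0] the outer +4 inverts by subtracting 4, so sub: -(x^2) = -4.
Step 2. [-(x^2) = -4] LHS negated; negate both sides. So neg: x^2 = 4.
Step 3. [x^2 = 4] √ both sides: 4 ≥ 0 gives two branches ⇒ sqrt: x = 2 or -2.

Answer: x ∈ {-2, 2}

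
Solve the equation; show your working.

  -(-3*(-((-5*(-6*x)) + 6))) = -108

Step 1. [-(-3*(-((-5*(-6*x)) + 6))) = -108] leading − — multiply by −1, so neg: -3*(-((-5*(-6*x)) + 6)) = 108.
Step 2. [-3*(-((-5*(-6*x)) + 6)) = 108] divide by the outer -3 ⇒ div: -((-5*(-6*x)) + 6) = -36.
Step 3. [-((-5*(-6*x)) + 6) = -36] leading − — multiply by −1 ⇒ neg: (-5*(-6*x)) + 6 = 36.
Step 4. [(-5*(-6*x)) + 6 = 36] subtract 6: x sits inside (… + 6). So sub: -5*(-6*x) = 30.
Step 5. [-5*(-6*x) = 30] LHS = -5·(…); ÷-5 both sides, so div: -6*x = -6.
Step 6. [-6*x = -6] leading coefficient -6: divide by -6. So div: x = 1.

Answer: x ∈ {1}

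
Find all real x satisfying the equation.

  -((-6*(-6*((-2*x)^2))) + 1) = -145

Step 1. [-((-6*(-6*((-2*x)^2))) + 1) = -145] leading − — multiply by −1, so neg: (-6*(-6*((-2*x)^2))) + 1 = 145.
Step 2. [(-6*(-6*((-2*x)^2))) + 1 = 145] the outer +1 inverts by subtracting 1 ⇒ sub: -6*(-6*((-2*x)^2)) = 144.
Step 3. [-6*(-6*((-2*x)^2)) = 144] -6·(inner) — divide through by -6 ⇒ div: -6*((-2*x)^2) = -24.
Step 4. [-6*((-2*x)^2) = -24] -6·(inner) — divide through by -6, so div: (-2*x)^2 = 4.
Step 5. [(-2*x)^2 = 4] √ both sides: 4 ≥ 0 gives two branches. So sqrt: -2*x = 2 or -2.
Step 6. [-2*x = 2 or -2] LHS = -2·(…); ÷-2 both sides. So div: x = -1 or 1.

Answer: x ∈ {-1, 1}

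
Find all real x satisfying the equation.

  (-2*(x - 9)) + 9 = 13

Step 1. [(-2*(x - 9)) + 9 = 13] subtract 9: x sits inside (… + 9), so sub: -2*(x - 9) = 4.
Step 2. [-2*(x - 9) = 4] leading coefficient -2: divide by -2, so div: x - 9 = -2.
Step 3. [x - 9 = -2] -9 is outermost — add 9 both sides. So sub: x = 7.

Answer: x ∈ {7}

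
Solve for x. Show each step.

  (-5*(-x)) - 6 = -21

Step 1. [(-5*(-x)) - 6 = -21] 6 comes off first (add 6), so sub: -5*(-x) = -15.
Step 2. [-5*(-x) = -15] -5·(inner) — divide through by -5. So div: -x = 3.
Step 3. [-x = 3] flip signs both sides ⇒ neg: x = -3.

Answer: x ∈ {-3}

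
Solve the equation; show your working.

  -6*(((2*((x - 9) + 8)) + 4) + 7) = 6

Step 1. [-6*(((2*((x - 9) + 8)) + 4) + 7) = 6] leading coefficient -6: divide by -6 ⇒ div: ((2*((x - 9) + 8)) + 4) + 7 = -1.
Step 2. [((2*((x - 9) + 8)) + 4) + 7 = -1] +7 is outermost — subtract 7 both sides. So sub: (2*((x - 9) + 8)) + 4 = -8.
Step 3. [(2*((x - 9) + 8)) + 4 = -8] 2 divides every term; factor it out ⇒ factor: ((x - 9) + 8) + 2 = -4.
Step 4. [((x - 9) + 8) + 2 = -4] the outer +2 inverts by subtracting 2 ⇒ sub: (x - 9) + 8 = -6.
Step 5. [(x - 9) + 8 = -6] +8 is outermost — subtract 8 both sides ⇒ sub: x - 9 = -14.
Step 6. [x - 9 = -14] the outer -9 inverts by adding 9. So sub: x = -5.

Answer: x ∈ {-5}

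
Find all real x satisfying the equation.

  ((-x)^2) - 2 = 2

Step 1. [((-x)^2) - 2 = 2] the outer -2 inverts by adding 2, so sub: (-x)^2 = 4.
Step 2. [(-x)^2 = 4] √ both sides: 4 ≥ 0 gives two branches ⇒ sqrt: -x = 2 or -2.
Step 3. [-x = 2 or -2] LHS negated; negate both sides ⇒ neg: x = -2 or 2.

Answer: x ∈ {-2, 2}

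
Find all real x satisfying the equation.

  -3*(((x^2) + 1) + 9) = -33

Step 1. [-3*(((x^2) + 1) + 9) = -33] -3 out front; divide by -3, so div: ((x^2) + 1) + 9 = 11.
Step 2. [((x^2) + 1) + 9 = 11] peel the +9: subtract 9 from each side, so sub: (x^2) + 1 = 2.
Step 3. [(x^2) + 1 = 2] +1 is outermost — subtract 1 both sides, so sub: x^2 = 1.
Step 4. [x^2 = 1] √ both sides: 1 ≥ 0 gives two branches. So sqrt: x = 1 or -1.

Answer: x ∈ {-1, 1}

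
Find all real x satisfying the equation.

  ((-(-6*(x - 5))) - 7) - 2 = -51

Step 1. [((-(-6*(x - 5))) - 7) - 2 = -51] the outer -2 inverts by adding 2 ⇒ sub: (-(-6*(x - 5))) - 7 = -49.
Step 2. [(-(-6*(x - 5))) - 7 = -49] 7 comes off first (add 7), so sub: -(-6*(x - 5)) = -42.
Step 3. [-(-6*(x - 5)) = -42] flip signs both sides, so neg: -6*(x - 5) = 42.
Step 4. [-6*(x - 5) = 42] divide by the outer -6. So div: x - 5 = -7.
Step 5. [x - 5 = -7] -5 is outermost — add 5 both sides. So sub: x = -2.

Answer: x ∈ {-2}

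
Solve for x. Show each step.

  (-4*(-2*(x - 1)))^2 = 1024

Step 1. [(-4*(-2*(x - 1)))^2 = 1024] LHS squared, RHS 1024 ≥ 0: apply √ (±) ⇒ sqrt: -4*(-2*(x - 1)) = 32 or -32.
Step 2. [-4*(-2*(x - 1)) = 32 or -32] -4·(inner) — divide through by -4. So div: -2*(x - 1) = -8 or 8.
Step 3. [-2*(x - 1) = -8 or 8] leading coefficient -2: divide by -2. So div: x - 1 = 4 or -4.
Step 4. [x - 1 = 4 or -4] 1 comes off first (add 1), so sub: x = 5 or -3.

Answer: x ∈ {-3, 5}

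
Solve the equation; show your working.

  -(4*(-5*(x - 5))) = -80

Step 1. [-(4*(-5*(x - 5))) = -80] leading − — multiply by −1. So neg: 4*(-5*(x - 5)) = 80.
Step 2. [4*(-5*(x - 5)) = 80] 4 out front; divide by 4 ⇒ div: -5*(x - 5) = 20.
Step 3. [-5*(x - 5) = 20] LHS = -5·(…); ÷-5 both sides. So div: x - 5 = -4.
Step 4. [x - 5 = -4] peel the -5: add 5 from each side. So sub: x = 1.

Answer: x ∈ {1}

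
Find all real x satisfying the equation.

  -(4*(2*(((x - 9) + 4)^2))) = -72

Step 1. [-(4*(2*(((x - 9) + 4)^2))) = -72] flip signs both sides ⇒ neg: 4*(2*(((x - 9) + 4)^2)) = 72.
Step 2. [4*(2*(((x - 9) + 4)^2)) = 72] 4 out front; divide by 4 ⇒ div: 2*(((x - 9) + 4)^2) = 18.
Step 3. [2*(((x - 9) + 4)^2) = 18] 2·(inner) — divide through by 2, so div: ((x - 9) + 4)^2 = 9.
Step 4. [((x - 9) + 4)^2 = 9] 9 ≥ 0, LHS is (·)² — take ±√. So sqrt: (x - 9) + 4 = 3 or -3.
Step 5. [(x - 9) + 4 = 3 or -3] +4 is outermost — subtract 4 both sides. So sub: x - 9 = -1 or -7.
Step 6. [x - 9 = -1 or -7] -9 is outermost — add 9 both sides, so sub: x = 8 or 2.

Answer: x ∈ {2, 8}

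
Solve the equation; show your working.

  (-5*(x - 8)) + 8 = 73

Step 1. [(-5*(x - 8)) + 8 = 73] 8 comes off first (subtract 8), so sub: -5*(x - 8) = 65.
Step 2. [-5*(x - 8) = 65] LHS = -5·(…); ÷-5 both sides. So div: x - 8 = -13.
Step 3. [x - 8 = -13] 8 comes off first (add 8) ⇒ sub: x = -5.

Answer: x ∈ {-5}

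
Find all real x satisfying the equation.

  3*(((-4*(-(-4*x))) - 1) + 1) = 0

Step 1. [3*(((-4*(-(-4*x))) - 1) + 1) = 0] divide by the outer 3, so div: ((-4*(-(-4*x))) - 1) + 1 = 0.
Step 2. [((-4*(-(-4*x))) - 1) + 1 = 0] the outer +1 inverts by subtracting 1. So sub: (-4*(-(-4*x))) - 1 = -1.
Step 3. [(-4*(-(-4*x))) - 1 = -1] 1 comes off first (add 1). So sub: -4*(-(-4*x)) = 0.
Step 4. [-4*(-(-4*x)) = 0] -4·(inner) — divide through by -4, so div: -(-4*x) = 0.
Step 5. [-(-4*x) = 0] LHS negated; negate both sides, so neg: -4*x = 0.
Step 6. [-4*x = 0] -4 out front; divide by -4, so div: x = 0.

Answer: x ∈ {0}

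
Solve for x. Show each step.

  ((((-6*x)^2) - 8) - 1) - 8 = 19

Step 1. [((((-6*x)^2) - 8) - 1) - 8 = 19] the outer -8 inverts by adding 8, so sub: (((-6*x)^2) - 8) - 1 = 27.
Step 2. [(((-6*x)^2) - 8) - 1 = 27] -1 is outermost — add 1 both sides, so sub: ((-6*x)^2) - 8 = 28.
Step 3. [((-6*x)^2) - 8 = 28] 8 comes off first (add 8). So sub: (-6*x)^2 = 36.
Step 4. [(-6*x)^2 = 36] LHS squared, RHS 36 ≥ 0: apply √ (±). So sqrt: -6*x = 6 or -6.
Step 5. [-6*x = 6 or -6] LHS = -6·(…); ÷-6 both sides ⇒ div: x = -1 or 1.

Answer: x ∈ {-1, 1}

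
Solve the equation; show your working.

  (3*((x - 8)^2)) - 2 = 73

Step 1. [(3*((x - 8)^2)) - 2 = 73] -2 is outermost — add 2 both sides. So sub: 3*((x - 8)^2) = 75.
Step 2. [3*((x - 8)^2) = 75] leading coefficient 3: divide by 3, so div: (x - 8)^2 = 25.
Step 3. [(x - 8)^2 = 25] √ both sides: 25 ≥ 0 gives two branches, so sqrt: x - 8 = 5 or -5.
Step 4. [x - 8 = 5 or -5] the outer -8 inverts by adding 8, so sub: x = 13 or 3.

Answer: x ∈ {3, 13}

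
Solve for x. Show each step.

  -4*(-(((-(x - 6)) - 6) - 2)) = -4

Step 1. [-4*(-(((-(x - 6)) - 6) - 2)) = -4] -4 out front; divide by -4 ⇒ div: -(((-(x - 6)) - 6) - 2) = 1.
Step 2. [-(((-(x - 6)) - 6) - 2) = 1] flip signs both sides, so neg: ((-(x - 6)) - 6) - 2 = -1.
Step 3. [((-(x - 6)) - 6) - 2 = -1] add 2: x sits inside (… - 2). So sub: (-(x - 6)) - 6 = 1.
Step 4. [(-(x - 6)) - 6 = 1] 6 comes off first (add 6) ⇒ sub: -(x - 6) = 7.
Step 5. [-(x - 6) = 7] flip signs both sides. So neg: x - 6 = -7.
Step 6. [x - 6 = -7] peel the -6: add 6 from each side, so sub: x = -1.

Answer: x ∈ {-1}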